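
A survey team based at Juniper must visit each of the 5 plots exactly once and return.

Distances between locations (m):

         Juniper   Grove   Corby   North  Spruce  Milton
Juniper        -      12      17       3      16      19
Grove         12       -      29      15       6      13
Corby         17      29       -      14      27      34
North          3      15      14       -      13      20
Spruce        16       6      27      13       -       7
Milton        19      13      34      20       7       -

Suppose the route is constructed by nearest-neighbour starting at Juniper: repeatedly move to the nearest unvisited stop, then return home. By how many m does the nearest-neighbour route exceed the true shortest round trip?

From Juniper: North=3, Grove=12, Spruce=16, Corby=17, Milton=19 → choose North (3).
From North: Spruce=13, Corby=14, Grove=15, Milton=20 → choose Spruce (13).
From Spruce: Grove=6, Milton=7, Corby=27 → choose Grove (6).
From Grove: Milton=13, Corby=29 → choose Milton (13).
From Milton: Corby=34 → choose Corby (34).
NN route Juniper → North → Spruce → Grove → Milton → Corby → Juniper costs 86.
Optimal: Juniper → Grove → Spruce → Milton → Corby → North → Juniper costs 76 (by enumerating all 60 distinct tours).
Excess = 86 − 76 = 10.

Excess over optimum: 10 m.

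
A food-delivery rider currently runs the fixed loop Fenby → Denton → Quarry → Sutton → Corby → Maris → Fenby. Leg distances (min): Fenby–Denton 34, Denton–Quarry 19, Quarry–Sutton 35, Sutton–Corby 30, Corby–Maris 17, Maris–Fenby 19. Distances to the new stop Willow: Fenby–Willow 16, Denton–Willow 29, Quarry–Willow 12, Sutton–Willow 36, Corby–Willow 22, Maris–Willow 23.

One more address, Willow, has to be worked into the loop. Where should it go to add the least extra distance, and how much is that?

Insertion cost between consecutive stops i–j is d(i,Willow) + d(Willow,j) − d(i,j):
  between Fenby and Denton: 16 + 29 − 34 = 11
  between Denton and Quarry: 29 + 12 − 19 = 22
  between Quarry and Sutton: 12 + 36 − 35 = 13
  between Sutton and Corby: 36 + 22 − 30 = 28
  between Corby and Maris: 22 + 23 − 17 = 28
  between Maris and Fenby: 23 + 16 − 19 = 20
Cheapest insertion is between Fenby and Denton, adding 11.
New total = 154 + 11 = 165.

Adding 11 min by placing Willow on the Fenby–Denton leg.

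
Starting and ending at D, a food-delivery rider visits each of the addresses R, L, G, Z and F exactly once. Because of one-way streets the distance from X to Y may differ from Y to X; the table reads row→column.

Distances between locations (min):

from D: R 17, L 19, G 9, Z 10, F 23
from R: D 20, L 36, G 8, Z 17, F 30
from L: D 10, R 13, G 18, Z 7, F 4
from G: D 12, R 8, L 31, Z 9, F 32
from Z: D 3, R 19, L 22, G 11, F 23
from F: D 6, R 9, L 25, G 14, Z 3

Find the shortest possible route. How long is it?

Shortest round trip = 52 min.

D→R→L→G→Z→F→D: 17+36+18+9+23+6 = 109
D→R→L→G→F→Z→D: 17+36+18+32+3+3 = 109
D→R→L→Z→G→F→D: 17+36+7+11+32+6 = 109
D→R→L→Z→F→G→D: 17+36+7+23+14+12 = 109
D→R→L→F→G→Z→D: 17+36+4+14+9+3 = 83
D→R→L→F→Z→G→D: 17+36+4+3+11+12 = 83
D→R→G→L→Z→F→D: 17+8+31+7+23+6 = 92
D→R→G→L→F→Z→D: 17+8+31+4+3+3 = 66
D→R→G→Z→L→F→D: 17+8+9+22+4+6 = 66
D→R→G→Z→F→L→D: 17+8+9+23+25+10 = 92
D→R→G→F→L→Z→D: 17+8+32+25+7+3 = 92
D→R→G→F→Z→L→D: 17+8+32+3+22+10 = 92
D→R→Z→L→G→F→D: 17+17+22+18+32+6 = 112
D→R→Z→L→F→G→D: 17+17+22+4+14+12 = 86
… (106 more)
D→L→F→R→G→Z→D: 19+4+9+8+9+3 = 52  ← best
The minimum is 52.
One optimal route: D → L → F → R → G → Z → D.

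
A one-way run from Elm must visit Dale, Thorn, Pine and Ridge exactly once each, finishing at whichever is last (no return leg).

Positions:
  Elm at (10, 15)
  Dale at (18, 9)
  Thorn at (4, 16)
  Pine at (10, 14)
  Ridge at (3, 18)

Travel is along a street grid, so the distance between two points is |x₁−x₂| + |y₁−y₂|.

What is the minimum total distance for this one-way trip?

34 — the minimum one-way total.

There are 4! = 24 possible orderings.
Elm→Dale→Thorn→Pine→Ridge: 14+21+8+11 = 54
Elm→Dale→Thorn→Ridge→Pine: 14+21+3+11 = 49
Elm→Dale→Pine→Thorn→Ridge: 14+13+8+3 = 38
Elm→Dale→Pine→Ridge→Thorn: 14+13+11+3 = 41
Elm→Dale→Ridge→Thorn→Pine: 14+24+3+8 = 49
Elm→Dale→Ridge→Pine→Thorn: 14+24+11+8 = 57
Elm→Thorn→Dale→Pine→Ridge: 7+21+13+11 = 52
Elm→Thorn→Dale→Ridge→Pine: 7+21+24+11 = 63
Elm→Thorn→Pine→Dale→Ridge: 7+8+13+24 = 52
Elm→Thorn→Pine→Ridge→Dale: 7+8+11+24 = 50
Elm→Thorn→Ridge→Dale→Pine: 7+3+24+13 = 47
Elm→Thorn→Ridge→Pine→Dale: 7+3+11+13 = 34
Elm→Pine→Dale→Thorn→Ridge: 1+13+21+3 = 38
Elm→Pine→Dale→Ridge→Thorn: 1+13+24+3 = 41
… (10 more)
The minimum is 34.
One shortest path: Elm → Thorn → Ridge → Pine → Dale.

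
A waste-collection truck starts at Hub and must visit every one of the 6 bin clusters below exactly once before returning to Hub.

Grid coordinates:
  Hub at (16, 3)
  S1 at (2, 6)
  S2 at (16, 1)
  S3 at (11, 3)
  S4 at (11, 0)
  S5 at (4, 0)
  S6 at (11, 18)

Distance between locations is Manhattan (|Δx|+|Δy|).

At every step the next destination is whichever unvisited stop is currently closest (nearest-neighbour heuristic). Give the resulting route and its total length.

70 along Hub → S2 → S4 → S3 → S5 → S1 → S6 → Hub.

Hub → [S2:2 / S3:5 / S4:8 / S5:15 / S1:17 / S6:20] → S2 (2)
S2 → [S4:6 / S3:7 / S5:13 / S1:19 / S6:22] → S4 (6)
S4 → [S3:3 / S5:7 / S1:15 / S6:18] → S3 (3)
S3 → [S5:10 / S1:12 / S6:15] → S5 (10)
S5 → [S1:8 / S6:25] → S1 (8)
S1 → [S6:21] → S6 (21)
Return S6→Hub: 20.
Total = 2 + 6 + 3 + 10 + 8 + 21 + 20 = 70.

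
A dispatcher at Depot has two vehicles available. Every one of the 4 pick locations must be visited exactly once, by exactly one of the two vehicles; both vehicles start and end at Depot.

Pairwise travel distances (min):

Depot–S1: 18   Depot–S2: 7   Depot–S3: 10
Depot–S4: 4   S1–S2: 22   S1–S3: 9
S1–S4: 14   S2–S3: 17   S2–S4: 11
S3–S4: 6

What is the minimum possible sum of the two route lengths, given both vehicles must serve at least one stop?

Check every non-empty split of the stops between the two vehicles; for each half take its own optimal tour:
  {S1} + {S2, S3, S4}: 36 + 34 = 70
  {S2} + {S1, S3, S4}: 14 + 37 = 51
  {S1, S2} + {S3, S4}: 47 + 20 = 67
  {S3} + {S1, S2, S4}: 20 + 47 = 67
  {S1, S3} + {S2, S4}: 37 + 22 = 59
  {S2, S3} + {S1, S4}: 34 + 36 = 70
  … (7 splits in total)
Best: vehicle 1 Depot → S2 → Depot = 14; vehicle 2 Depot → S1 → S3 → S4 → Depot = 37; combined 51.

Minimum combined distance: 51 min.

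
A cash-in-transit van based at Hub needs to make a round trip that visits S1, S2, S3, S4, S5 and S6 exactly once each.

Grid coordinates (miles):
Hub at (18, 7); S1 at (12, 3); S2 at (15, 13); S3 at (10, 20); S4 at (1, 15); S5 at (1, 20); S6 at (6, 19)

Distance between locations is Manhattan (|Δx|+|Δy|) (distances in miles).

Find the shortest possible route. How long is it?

Minimum total distance: 70 miles.

There are 360 distinct closed tours to check (reversals are equivalent).
Hub - S1 - S2 - S3 - S4 - S5 - S6 - Hub: 10+13+12+14+5+6+24 = 84
Hub - S1 - S2 - S3 - S4 - S6 - S5 - Hub: 10+13+12+14+9+6+30 = 94
Hub - S1 - S2 - S3 - S5 - S4 - S6 - Hub: 10+13+12+9+5+9+24 = 82
Hub - S1 - S2 - S3 - S5 - S6 - S4 - Hub: 10+13+12+9+6+9+25 = 84
Hub - S1 - S2 - S3 - S6 - S4 - S5 - Hub: 10+13+12+5+9+5+30 = 84
Hub - S1 - S2 - S3 - S6 - S5 - S4 - Hub: 10+13+12+5+6+5+25 = 76
Hub - S1 - S2 - S4 - S3 - S5 - S6 - Hub: 10+13+16+14+9+6+24 = 92
Hub - S1 - S2 - S4 - S3 - S6 - S5 - Hub: 10+13+16+14+5+6+30 = 94
… (352 more)
Hub - S1 - S3 - S6 - S5 - S4 - S2 - Hub: 10+19+5+6+5+16+9 = 70  ← best
The minimum is 70.
One optimal route: Hub → S1 → S3 → S6 → S5 → S4 → S2 → Hub (or its reverse).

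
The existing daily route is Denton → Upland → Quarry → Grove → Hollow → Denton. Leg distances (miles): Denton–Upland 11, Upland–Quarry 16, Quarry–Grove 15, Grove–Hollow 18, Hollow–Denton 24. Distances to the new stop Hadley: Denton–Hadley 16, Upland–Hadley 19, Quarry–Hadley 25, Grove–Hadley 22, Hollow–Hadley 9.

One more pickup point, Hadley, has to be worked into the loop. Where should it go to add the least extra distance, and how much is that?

Insertion cost between consecutive stops i–j is d(i,Hadley) + d(Hadley,j) − d(i,j):
  between Denton and Upland: 16 + 19 − 11 = 24
  between Upland and Quarry: 19 + 25 − 16 = 28
  between Quarry and Grove: 25 + 22 − 15 = 32
  between Grove and Hollow: 22 + 9 − 18 = 13
  between Hollow and Denton: 9 + 16 − 24 = 1
Cheapest insertion is between Hollow and Denton, adding 1.
New total = 84 + 1 = 85.

+1 miles — insert Hadley between Hollow and Denton.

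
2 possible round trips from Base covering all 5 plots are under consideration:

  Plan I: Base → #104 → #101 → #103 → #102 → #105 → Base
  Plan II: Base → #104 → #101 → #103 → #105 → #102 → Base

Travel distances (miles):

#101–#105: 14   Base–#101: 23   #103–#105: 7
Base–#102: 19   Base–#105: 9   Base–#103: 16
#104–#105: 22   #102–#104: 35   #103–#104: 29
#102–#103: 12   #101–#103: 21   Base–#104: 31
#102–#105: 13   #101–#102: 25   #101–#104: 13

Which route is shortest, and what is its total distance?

Plan I: 31 + 13 + 21 + 12 + 13 + 9 = 99
Plan II: 31 + 13 + 21 + 7 + 13 + 19 = 104

Shortest is Plan I, total 99 miles.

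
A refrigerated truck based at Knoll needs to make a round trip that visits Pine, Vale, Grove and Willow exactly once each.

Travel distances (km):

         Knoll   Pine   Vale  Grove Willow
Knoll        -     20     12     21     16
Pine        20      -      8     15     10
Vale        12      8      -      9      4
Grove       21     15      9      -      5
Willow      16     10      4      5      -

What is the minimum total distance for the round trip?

With 4 stops there are 4!/2 = 12 distinct round trips (a route and its reverse cost the same).
Knoll - Pine - Vale - Grove - Willow - Knoll: 20+8+9+5+16 = 58
Knoll - Pine - Vale - Willow - Grove - Knoll: 20+8+4+5+21 = 58
Knoll - Pine - Grove - Vale - Willow - Knoll: 20+15+9+4+16 = 64
Knoll - Pine - Grove - Willow - Vale - Knoll: 20+15+5+4+12 = 56
Knoll - Pine - Willow - Vale - Grove - Knoll: 20+10+4+9+21 = 64
Knoll - Pine - Willow - Grove - Vale - Knoll: 20+10+5+9+12 = 56
Knoll - Vale - Pine - Grove - Willow - Knoll: 12+8+15+5+16 = 56
Knoll - Vale - Pine - Willow - Grove - Knoll: 12+8+10+5+21 = 56
Knoll - Vale - Grove - Pine - Willow - Knoll: 12+9+15+10+16 = 62
Knoll - Vale - Willow - Pine - Grove - Knoll: 12+4+10+15+21 = 62
Knoll - Grove - Pine - Vale - Willow - Knoll: 21+15+8+4+16 = 64
Knoll - Grove - Vale - Pine - Willow - Knoll: 21+9+8+10+16 = 64
The minimum is 56.
One optimal route: Knoll → Pine → Grove → Willow → Vale → Knoll (or its reverse).

56 km — the shortest possible round trip.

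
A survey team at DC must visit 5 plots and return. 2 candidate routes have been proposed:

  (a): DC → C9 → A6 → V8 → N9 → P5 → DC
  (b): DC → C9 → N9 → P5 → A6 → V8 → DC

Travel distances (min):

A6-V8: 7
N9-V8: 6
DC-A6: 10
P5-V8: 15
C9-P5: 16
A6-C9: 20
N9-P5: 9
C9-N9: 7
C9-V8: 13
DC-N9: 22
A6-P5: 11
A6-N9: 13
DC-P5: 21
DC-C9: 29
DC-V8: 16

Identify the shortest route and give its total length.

79 min — (b) is the shortest.

(a): 29 + 20 + 7 + 6 + 9 + 21 = 92
(b): 29 + 7 + 9 + 11 + 7 + 16 = 79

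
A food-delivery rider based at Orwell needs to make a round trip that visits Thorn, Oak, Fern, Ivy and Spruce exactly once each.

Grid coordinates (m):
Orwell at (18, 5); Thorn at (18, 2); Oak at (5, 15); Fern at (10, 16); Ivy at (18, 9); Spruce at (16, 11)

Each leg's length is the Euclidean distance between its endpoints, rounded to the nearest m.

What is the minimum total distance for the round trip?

Shortest round trip = 41 m.

Orwell→Thorn→Oak→Fern→Ivy→Spruce→Orwell: 3+18+5+11+3+6 = 46
Orwell→Thorn→Oak→Fern→Spruce→Ivy→Orwell: 3+18+5+8+3+4 = 41
Orwell→Thorn→Oak→Ivy→Fern→Spruce→Orwell: 3+18+14+11+8+6 = 60
Orwell→Thorn→Oak→Ivy→Spruce→Fern→Orwell: 3+18+14+3+8+14 = 60
Orwell→Thorn→Oak→Spruce→Fern→Ivy→Orwell: 3+18+12+8+11+4 = 56
Orwell→Thorn→Oak→Spruce→Ivy→Fern→Orwell: 3+18+12+3+11+14 = 61
Orwell→Thorn→Fern→Oak→Ivy→Spruce→Orwell: 3+16+5+14+3+6 = 47
Orwell→Thorn→Fern→Oak→Spruce→Ivy→Orwell: 3+16+5+12+3+4 = 43
Orwell→Thorn→Fern→Ivy→Oak→Spruce→Orwell: 3+16+11+14+12+6 = 62
Orwell→Thorn→Fern→Ivy→Spruce→Oak→Orwell: 3+16+11+3+12+16 = 61
Orwell→Thorn→Fern→Spruce→Oak→Ivy→Orwell: 3+16+8+12+14+4 = 57
Orwell→Thorn→Fern→Spruce→Ivy→Oak→Orwell: 3+16+8+3+14+16 = 60
Orwell→Thorn→Ivy→Oak→Fern→Spruce→Orwell: 3+7+14+5+8+6 = 43
Orwell→Thorn→Ivy→Oak→Spruce→Fern→Orwell: 3+7+14+12+8+14 = 58
… (46 more)
The minimum is 41.
One optimal route: Orwell → Thorn → Oak → Fern → Spruce → Ivy → Orwell (or its reverse).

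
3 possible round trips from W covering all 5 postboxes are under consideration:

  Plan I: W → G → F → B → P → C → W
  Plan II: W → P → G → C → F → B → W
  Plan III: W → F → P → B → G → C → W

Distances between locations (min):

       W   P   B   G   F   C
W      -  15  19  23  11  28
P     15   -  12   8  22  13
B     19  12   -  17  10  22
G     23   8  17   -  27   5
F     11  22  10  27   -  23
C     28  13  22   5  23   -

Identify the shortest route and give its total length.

Plan I: 23 + 27 + 10 + 12 + 13 + 28 = 113
Plan II: 15 + 8 + 5 + 23 + 10 + 19 = 80
Plan III: 11 + 22 + 12 + 17 + 5 + 28 = 95

80 min — Plan II is the shortest.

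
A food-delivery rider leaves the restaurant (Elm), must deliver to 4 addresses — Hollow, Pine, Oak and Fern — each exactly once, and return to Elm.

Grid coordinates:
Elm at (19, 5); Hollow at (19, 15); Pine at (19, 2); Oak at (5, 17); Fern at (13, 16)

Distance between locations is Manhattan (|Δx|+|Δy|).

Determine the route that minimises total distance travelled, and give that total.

Elm → Hollow → Pine → Oak → Fern → Elm: 10+13+29+9+17 = 78
Elm → Hollow → Pine → Fern → Oak → Elm: 10+13+20+9+26 = 78
Elm → Hollow → Oak → Pine → Fern → Elm: 10+16+29+20+17 = 92
Elm → Hollow → Oak → Fern → Pine → Elm: 10+16+9+20+3 = 58
Elm → Hollow → Fern → Pine → Oak → Elm: 10+7+20+29+26 = 92
Elm → Hollow → Fern → Oak → Pine → Elm: 10+7+9+29+3 = 58
Elm → Pine → Hollow → Oak → Fern → Elm: 3+13+16+9+17 = 58
Elm → Pine → Hollow → Fern → Oak → Elm: 3+13+7+9+26 = 58
Elm → Pine → Oak → Hollow → Fern → Elm: 3+29+16+7+17 = 72
Elm → Pine → Fern → Hollow → Oak → Elm: 3+20+7+16+26 = 72
Elm → Oak → Hollow → Pine → Fern → Elm: 26+16+13+20+17 = 92
Elm → Oak → Pine → Hollow → Fern → Elm: 26+29+13+7+17 = 92
The minimum is 58.
One optimal route: Elm → Hollow → Oak → Fern → Pine → Elm (or its reverse).

58 — the shortest possible round trip.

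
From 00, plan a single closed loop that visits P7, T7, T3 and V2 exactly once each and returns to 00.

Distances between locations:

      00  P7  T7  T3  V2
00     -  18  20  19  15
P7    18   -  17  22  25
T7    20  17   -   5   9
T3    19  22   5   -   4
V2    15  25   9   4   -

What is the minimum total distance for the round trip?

00→P7→T7→T3→V2→00: 18+17+5+4+15 = 59
00→P7→T7→V2→T3→00: 18+17+9+4+19 = 67
00→P7→T3→T7→V2→00: 18+22+5+9+15 = 69
00→P7→T3→V2→T7→00: 18+22+4+9+20 = 73
00→P7→V2→T7→T3→00: 18+25+9+5+19 = 76
00→P7→V2→T3→T7→00: 18+25+4+5+20 = 72
00→T7→P7→T3→V2→00: 20+17+22+4+15 = 78
00→T7→P7→V2→T3→00: 20+17+25+4+19 = 85
00→T7→T3→P7→V2→00: 20+5+22+25+15 = 87
00→T7→V2→P7→T3→00: 20+9+25+22+19 = 95
00→T3→P7→T7→V2→00: 19+22+17+9+15 = 82
00→T3→T7→P7→V2→00: 19+5+17+25+15 = 81
The minimum is 59.
One optimal route: 00 → P7 → T7 → T3 → V2 → 00 (or its reverse).

Shortest round trip = 59.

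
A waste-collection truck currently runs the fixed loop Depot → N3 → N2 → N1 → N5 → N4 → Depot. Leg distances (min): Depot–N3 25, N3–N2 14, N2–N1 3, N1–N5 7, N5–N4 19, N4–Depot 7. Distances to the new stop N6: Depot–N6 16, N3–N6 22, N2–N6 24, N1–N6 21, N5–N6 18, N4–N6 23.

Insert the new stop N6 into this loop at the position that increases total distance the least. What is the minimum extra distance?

+13 min — insert N6 between Depot and N3.

Insertion cost between consecutive stops i–j is d(i,N6) + d(N6,j) − d(i,j):
  between Depot and N3: 16 + 22 − 25 = 13
  between N3 and N2: 22 + 24 − 14 = 32
  between N2 and N1: 24 + 21 − 3 = 42
  between N1 and N5: 21 + 18 − 7 = 32
  between N5 and N4: 18 + 23 − 19 = 22
  between N4 and Depot: 23 + 16 − 7 = 32
Cheapest insertion is between Depot and N3, adding 13.
New total = 75 + 13 = 88.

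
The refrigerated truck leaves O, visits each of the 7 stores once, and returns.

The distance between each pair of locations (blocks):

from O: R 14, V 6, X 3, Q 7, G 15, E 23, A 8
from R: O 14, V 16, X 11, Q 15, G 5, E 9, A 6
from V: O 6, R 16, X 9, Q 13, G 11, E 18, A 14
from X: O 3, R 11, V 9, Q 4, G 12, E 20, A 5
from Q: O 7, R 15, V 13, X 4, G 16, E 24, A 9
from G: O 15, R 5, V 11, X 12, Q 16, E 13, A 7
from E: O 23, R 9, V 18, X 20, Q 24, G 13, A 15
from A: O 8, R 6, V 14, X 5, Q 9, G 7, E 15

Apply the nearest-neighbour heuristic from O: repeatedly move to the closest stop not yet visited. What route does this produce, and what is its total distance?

Nearest-neighbour total = 79 blocks; route O → X → Q → A → R → G → V → E → O.

At O the remaining stops are X 3, V 6, Q 7, A 8, R 14, G 15, E 23; go to X.
At X the remaining stops are Q 4, A 5, V 9, R 11, G 12, E 20; go to Q.
At Q the remaining stops are A 9, V 13, R 15, G 16, E 24; go to A.
At A the remaining stops are R 6, G 7, V 14, E 15; go to R.
At R the remaining stops are G 5, E 9, V 16; go to G.
At G the remaining stops are V 11, E 13; go to V.
At V the remaining stops are E 18; go to E.
Return E→O: 23.
Total = 3 + 4 + 9 + 6 + 5 + 11 + 18 + 23 = 79.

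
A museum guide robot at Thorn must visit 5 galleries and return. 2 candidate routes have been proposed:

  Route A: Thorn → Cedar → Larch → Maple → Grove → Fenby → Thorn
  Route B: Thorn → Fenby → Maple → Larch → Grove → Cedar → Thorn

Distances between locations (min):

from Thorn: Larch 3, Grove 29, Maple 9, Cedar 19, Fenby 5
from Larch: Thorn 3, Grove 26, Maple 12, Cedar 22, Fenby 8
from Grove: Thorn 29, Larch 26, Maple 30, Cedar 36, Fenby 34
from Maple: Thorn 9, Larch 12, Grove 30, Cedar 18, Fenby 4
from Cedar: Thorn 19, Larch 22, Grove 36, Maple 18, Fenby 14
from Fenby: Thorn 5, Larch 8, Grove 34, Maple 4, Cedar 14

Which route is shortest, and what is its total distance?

Route A: 19 + 22 + 12 + 30 + 34 + 5 = 122
Route B: 5 + 4 + 12 + 26 + 36 + 19 = 102

102 min — Route B is the shortest.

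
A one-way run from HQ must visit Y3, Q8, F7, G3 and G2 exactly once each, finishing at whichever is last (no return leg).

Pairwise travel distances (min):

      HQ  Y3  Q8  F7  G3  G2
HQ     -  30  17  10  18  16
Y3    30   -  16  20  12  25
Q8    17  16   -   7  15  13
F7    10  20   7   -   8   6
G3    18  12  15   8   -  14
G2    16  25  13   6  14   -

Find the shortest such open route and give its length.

There are 5! = 120 possible orderings.
HQ → Y3 → Q8 → F7 → G3 → G2: 30+16+7+8+14 = 75
HQ → Y3 → Q8 → F7 → G2 → G3: 30+16+7+6+14 = 73
HQ → Y3 → Q8 → G3 → F7 → G2: 30+16+15+8+6 = 75
HQ → Y3 → Q8 → G3 → G2 → F7: 30+16+15+14+6 = 81
HQ → Y3 → Q8 → G2 → F7 → G3: 30+16+13+6+8 = 73
HQ → Y3 → Q8 → G2 → G3 → F7: 30+16+13+14+8 = 81
HQ → Y3 → F7 → Q8 → G3 → G2: 30+20+7+15+14 = 86
HQ → Y3 → F7 → Q8 → G2 → G3: 30+20+7+13+14 = 84
HQ → Y3 → F7 → G3 → Q8 → G2: 30+20+8+15+13 = 86
HQ → Y3 → F7 → G3 → G2 → Q8: 30+20+8+14+13 = 85
HQ → Y3 → F7 → G2 → Q8 → G3: 30+20+6+13+15 = 84
HQ → Y3 → F7 → G2 → G3 → Q8: 30+20+6+14+15 = 85
HQ → Y3 → G3 → Q8 → F7 → G2: 30+12+15+7+6 = 70
HQ → Y3 → G3 → Q8 → G2 → F7: 30+12+15+13+6 = 76
… (106 more)
HQ → Q8 → F7 → G2 → G3 → Y3: 17+7+6+14+12 = 56  ← best
The minimum is 56.
One shortest path: HQ → Q8 → F7 → G2 → G3 → Y3.

Shortest open route: 56 min.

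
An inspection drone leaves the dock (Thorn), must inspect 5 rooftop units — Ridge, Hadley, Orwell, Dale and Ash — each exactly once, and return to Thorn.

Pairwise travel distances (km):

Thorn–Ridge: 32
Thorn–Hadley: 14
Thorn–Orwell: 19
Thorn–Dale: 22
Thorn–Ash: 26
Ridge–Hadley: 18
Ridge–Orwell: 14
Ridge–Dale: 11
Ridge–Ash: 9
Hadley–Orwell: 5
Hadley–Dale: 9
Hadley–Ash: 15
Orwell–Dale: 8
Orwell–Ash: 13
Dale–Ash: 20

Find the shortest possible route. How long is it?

Thorn → Ridge → Hadley → Orwell → Dale → Ash → Thorn: 32+18+5+8+20+26 = 109
Thorn → Ridge → Hadley → Orwell → Ash → Dale → Thorn: 32+18+5+13+20+22 = 110
Thorn → Ridge → Hadley → Dale → Orwell → Ash → Thorn: 32+18+9+8+13+26 = 106
Thorn → Ridge → Hadley → Dale → Ash → Orwell → Thorn: 32+18+9+20+13+19 = 111
Thorn → Ridge → Hadley → Ash → Orwell → Dale → Thorn: 32+18+15+13+8+22 = 108
Thorn → Ridge → Hadley → Ash → Dale → Orwell → Thorn: 32+18+15+20+8+19 = 112
Thorn → Ridge → Orwell → Hadley → Dale → Ash → Thorn: 32+14+5+9+20+26 = 106
Thorn → Ridge → Orwell → Hadley → Ash → Dale → Thorn: 32+14+5+15+20+22 = 108
Thorn → Ridge → Orwell → Dale → Hadley → Ash → Thorn: 32+14+8+9+15+26 = 104
Thorn → Ridge → Orwell → Dale → Ash → Hadley → Thorn: 32+14+8+20+15+14 = 103
Thorn → Ridge → Orwell → Ash → Hadley → Dale → Thorn: 32+14+13+15+9+22 = 105
Thorn → Ridge → Orwell → Ash → Dale → Hadley → Thorn: 32+14+13+20+9+14 = 102
Thorn → Ridge → Dale → Hadley → Orwell → Ash → Thorn: 32+11+9+5+13+26 = 96
Thorn → Ridge → Dale → Hadley → Ash → Orwell → Thorn: 32+11+9+15+13+19 = 99
… (46 more)
Thorn → Hadley → Orwell → Dale → Ridge → Ash → Thorn: 14+5+8+11+9+26 = 73  ← best
The minimum is 73.
One optimal route: Thorn → Hadley → Orwell → Dale → Ridge → Ash → Thorn (or its reverse).

Minimum total distance: 73 km.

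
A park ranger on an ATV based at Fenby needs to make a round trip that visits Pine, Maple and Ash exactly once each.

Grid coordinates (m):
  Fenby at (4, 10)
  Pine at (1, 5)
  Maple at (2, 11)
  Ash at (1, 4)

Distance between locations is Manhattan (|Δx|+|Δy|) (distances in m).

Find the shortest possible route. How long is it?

With 3 stops there are 3!/2 = 3 distinct round trips (a route and its reverse cost the same).
Fenby→Pine→Maple→Ash→Fenby: 8+7+8+9 = 32
Fenby→Pine→Ash→Maple→Fenby: 8+1+8+3 = 20
Fenby→Maple→Pine→Ash→Fenby: 3+7+1+9 = 20
The minimum is 20.
One optimal route: Fenby → Pine → Ash → Maple → Fenby (or its reverse).

Shortest round trip = 20 m.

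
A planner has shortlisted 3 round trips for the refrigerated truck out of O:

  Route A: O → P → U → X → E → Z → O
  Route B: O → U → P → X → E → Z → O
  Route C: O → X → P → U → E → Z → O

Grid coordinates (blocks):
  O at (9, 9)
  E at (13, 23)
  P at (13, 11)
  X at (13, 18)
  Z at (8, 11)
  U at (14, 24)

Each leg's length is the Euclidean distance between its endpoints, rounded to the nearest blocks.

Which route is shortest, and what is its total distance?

Shortest is Route A, total 43 blocks.

Route A: 4 + 13 + 6 + 5 + 13 + 2 = 43
Route B: 16 + 13 + 7 + 5 + 13 + 2 = 56
Route C: 10 + 7 + 13 + 1 + 13 + 2 = 46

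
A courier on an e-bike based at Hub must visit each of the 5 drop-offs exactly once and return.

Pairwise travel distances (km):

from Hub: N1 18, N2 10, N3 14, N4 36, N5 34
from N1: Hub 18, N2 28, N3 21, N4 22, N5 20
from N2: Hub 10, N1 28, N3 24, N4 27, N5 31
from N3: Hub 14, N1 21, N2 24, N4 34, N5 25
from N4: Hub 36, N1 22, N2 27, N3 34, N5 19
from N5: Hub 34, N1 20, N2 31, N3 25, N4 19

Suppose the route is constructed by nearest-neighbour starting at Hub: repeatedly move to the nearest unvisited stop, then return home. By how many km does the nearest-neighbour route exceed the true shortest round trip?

From Hub: N2=10, N3=14, N1=18, N5=34, N4=36 → choose N2 (10).
From N2: N3=24, N4=27, N1=28, N5=31 → choose N3 (24).
From N3: N1=21, N5=25, N4=34 → choose N1 (21).
From N1: N5=20, N4=22 → choose N5 (20).
From N5: N4=19 → choose N4 (19).
NN route Hub → N2 → N3 → N1 → N5 → N4 → Hub costs 130.
Optimal: Hub → N2 → N4 → N5 → N1 → N3 → Hub costs 111 (by enumerating all 60 distinct tours).
Excess = 130 − 111 = 19.

19 km longer than the optimal tour.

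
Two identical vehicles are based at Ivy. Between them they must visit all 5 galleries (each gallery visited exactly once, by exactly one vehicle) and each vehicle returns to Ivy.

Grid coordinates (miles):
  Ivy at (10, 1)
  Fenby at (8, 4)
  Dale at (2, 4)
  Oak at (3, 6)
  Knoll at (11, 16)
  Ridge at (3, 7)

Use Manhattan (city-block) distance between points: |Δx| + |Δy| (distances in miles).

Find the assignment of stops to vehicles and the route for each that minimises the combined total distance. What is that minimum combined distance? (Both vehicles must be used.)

Try each way of splitting the stops between the two vehicles (each non-empty) and, for each split, find the best tour for each vehicle:
  {Fenby} + {Dale, Oak, Knoll, Ridge}: 10 + 48 = 58
  {Dale} + {Fenby, Oak, Knoll, Ridge}: 22 + 46 = 68
  {Fenby, Dale} + {Oak, Knoll, Ridge}: 22 + 46 = 68
  {Oak} + {Fenby, Dale, Knoll, Ridge}: 24 + 48 = 72
  {Fenby, Oak} + {Dale, Knoll, Ridge}: 24 + 48 = 72
  {Dale, Oak} + {Fenby, Knoll, Ridge}: 26 + 46 = 72
  … (15 splits in total)
Best: vehicle 1 Ivy → Fenby → Ivy = 10; vehicle 2 Ivy → Dale → Oak → Ridge → Knoll → Ivy = 48; combined 58.

58 miles — the smallest possible combined total.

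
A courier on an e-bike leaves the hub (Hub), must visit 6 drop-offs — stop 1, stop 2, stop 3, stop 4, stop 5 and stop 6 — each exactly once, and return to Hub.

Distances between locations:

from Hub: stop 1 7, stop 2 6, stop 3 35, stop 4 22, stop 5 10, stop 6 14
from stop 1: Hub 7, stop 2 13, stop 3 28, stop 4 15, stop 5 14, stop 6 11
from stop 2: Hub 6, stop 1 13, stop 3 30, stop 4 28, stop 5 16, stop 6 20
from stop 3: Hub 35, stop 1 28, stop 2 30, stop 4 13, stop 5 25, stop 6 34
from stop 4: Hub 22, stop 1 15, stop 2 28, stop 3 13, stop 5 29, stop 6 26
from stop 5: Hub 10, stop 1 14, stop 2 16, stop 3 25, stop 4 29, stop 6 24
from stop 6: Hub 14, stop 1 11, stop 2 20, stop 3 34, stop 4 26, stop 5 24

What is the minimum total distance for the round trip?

Minimum total distance: 100.

There are 360 distinct closed tours to check (reversals are equivalent).
Hub-stop 1-stop 2-stop 3-stop 4-stop 5-stop 6-Hub: 7+13+30+13+29+24+14 = 130
Hub-stop 1-stop 2-stop 3-stop 4-stop 6-stop 5-Hub: 7+13+30+13+26+24+10 = 123
Hub-stop 1-stop 2-stop 3-stop 5-stop 4-stop 6-Hub: 7+13+30+25+29+26+14 = 144
Hub-stop 1-stop 2-stop 3-stop 5-stop 6-stop 4-Hub: 7+13+30+25+24+26+22 = 147
Hub-stop 1-stop 2-stop 3-stop 6-stop 4-stop 5-Hub: 7+13+30+34+26+29+10 = 149
Hub-stop 1-stop 2-stop 3-stop 6-stop 5-stop 4-Hub: 7+13+30+34+24+29+22 = 159
Hub-stop 1-stop 2-stop 4-stop 3-stop 5-stop 6-Hub: 7+13+28+13+25+24+14 = 124
Hub-stop 1-stop 2-stop 4-stop 3-stop 6-stop 5-Hub: 7+13+28+13+34+24+10 = 129
… (352 more)
Hub-stop 2-stop 5-stop 3-stop 4-stop 1-stop 6-Hub: 6+16+25+13+15+11+14 = 100  ← best
The minimum is 100.
One optimal route: Hub → stop 2 → stop 5 → stop 3 → stop 4 → stop 1 → stop 6 → Hub (or its reverse).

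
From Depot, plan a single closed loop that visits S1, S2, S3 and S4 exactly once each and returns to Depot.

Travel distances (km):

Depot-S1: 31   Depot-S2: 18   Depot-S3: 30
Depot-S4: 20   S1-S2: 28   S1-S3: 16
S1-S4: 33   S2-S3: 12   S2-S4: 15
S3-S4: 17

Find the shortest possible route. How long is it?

Minimum total distance: 94 km.

There are 12 distinct closed tours to check (reversals are equivalent).
Depot - S1 - S2 - S3 - S4 - Depot: 31+28+12+17+20 = 108
Depot - S1 - S2 - S4 - S3 - Depot: 31+28+15+17+30 = 121
Depot - S1 - S3 - S2 - S4 - Depot: 31+16+12+15+20 = 94
Depot - S1 - S3 - S4 - S2 - Depot: 31+16+17+15+18 = 97
Depot - S1 - S4 - S2 - S3 - Depot: 31+33+15+12+30 = 121
Depot - S1 - S4 - S3 - S2 - Depot: 31+33+17+12+18 = 111
Depot - S2 - S1 - S3 - S4 - Depot: 18+28+16+17+20 = 99
Depot - S2 - S1 - S4 - S3 - Depot: 18+28+33+17+30 = 126
Depot - S2 - S3 - S1 - S4 - Depot: 18+12+16+33+20 = 99
Depot - S2 - S4 - S1 - S3 - Depot: 18+15+33+16+30 = 112
Depot - S3 - S1 - S2 - S4 - Depot: 30+16+28+15+20 = 109
Depot - S3 - S2 - S1 - S4 - Depot: 30+12+28+33+20 = 123
The minimum is 94.
One optimal route: Depot → S1 → S3 → S2 → S4 → Depot (or its reverse).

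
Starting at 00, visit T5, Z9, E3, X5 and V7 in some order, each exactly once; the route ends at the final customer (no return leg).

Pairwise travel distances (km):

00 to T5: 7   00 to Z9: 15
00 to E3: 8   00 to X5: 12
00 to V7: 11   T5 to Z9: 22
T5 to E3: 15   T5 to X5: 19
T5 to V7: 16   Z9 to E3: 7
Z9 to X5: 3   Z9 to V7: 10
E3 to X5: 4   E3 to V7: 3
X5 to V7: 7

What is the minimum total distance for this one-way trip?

There are 5! = 120 possible orderings.
00→T5→Z9→E3→X5→V7: 7+22+7+4+7 = 47
00→T5→Z9→E3→V7→X5: 7+22+7+3+7 = 46
00→T5→Z9→X5→E3→V7: 7+22+3+4+3 = 39
00→T5→Z9→X5→V7→E3: 7+22+3+7+3 = 42
00→T5→Z9→V7→E3→X5: 7+22+10+3+4 = 46
00→T5→Z9→V7→X5→E3: 7+22+10+7+4 = 50
00→T5→E3→Z9→X5→V7: 7+15+7+3+7 = 39
00→T5→E3→Z9→V7→X5: 7+15+7+10+7 = 46
00→T5→E3→X5→Z9→V7: 7+15+4+3+10 = 39
00→T5→E3→X5→V7→Z9: 7+15+4+7+10 = 43
00→T5→E3→V7→Z9→X5: 7+15+3+10+3 = 38
00→T5→E3→V7→X5→Z9: 7+15+3+7+3 = 35
00→T5→X5→Z9→E3→V7: 7+19+3+7+3 = 39
00→T5→X5→Z9→V7→E3: 7+19+3+10+3 = 42
… (106 more)
00→T5→V7→E3→X5→Z9: 7+16+3+4+3 = 33  ← best
The minimum is 33.
One shortest path: 00 → T5 → V7 → E3 → X5 → Z9.

33 km — the minimum one-way total.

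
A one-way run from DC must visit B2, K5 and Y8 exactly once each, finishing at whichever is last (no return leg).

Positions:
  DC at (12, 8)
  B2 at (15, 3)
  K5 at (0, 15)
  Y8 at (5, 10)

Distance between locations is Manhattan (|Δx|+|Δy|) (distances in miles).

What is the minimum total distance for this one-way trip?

There are 3! = 6 possible orderings.
DC→B2→K5→Y8: 8+27+10 = 45
DC→B2→Y8→K5: 8+17+10 = 35
DC→K5→B2→Y8: 19+27+17 = 63
DC→K5→Y8→B2: 19+10+17 = 46
DC→Y8→B2→K5: 9+17+27 = 53
DC→Y8→K5→B2: 9+10+27 = 46
The minimum is 35.
One shortest path: DC → B2 → Y8 → K5.

Minimum one-way distance = 35 miles.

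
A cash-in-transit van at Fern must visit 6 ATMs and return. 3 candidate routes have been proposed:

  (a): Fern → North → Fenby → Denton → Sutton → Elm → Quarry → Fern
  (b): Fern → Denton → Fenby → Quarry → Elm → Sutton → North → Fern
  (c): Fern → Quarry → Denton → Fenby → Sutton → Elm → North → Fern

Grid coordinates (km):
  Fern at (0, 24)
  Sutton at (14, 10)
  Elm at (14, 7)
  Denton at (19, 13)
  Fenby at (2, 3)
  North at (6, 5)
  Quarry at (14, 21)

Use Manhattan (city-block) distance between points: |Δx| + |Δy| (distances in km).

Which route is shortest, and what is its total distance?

(a): 25 + 6 + 27 + 8 + 3 + 14 + 17 = 100
(b): 30 + 27 + 30 + 14 + 3 + 13 + 25 = 142
(c): 17 + 13 + 27 + 19 + 3 + 10 + 25 = 114

Shortest is (a), total 100 km.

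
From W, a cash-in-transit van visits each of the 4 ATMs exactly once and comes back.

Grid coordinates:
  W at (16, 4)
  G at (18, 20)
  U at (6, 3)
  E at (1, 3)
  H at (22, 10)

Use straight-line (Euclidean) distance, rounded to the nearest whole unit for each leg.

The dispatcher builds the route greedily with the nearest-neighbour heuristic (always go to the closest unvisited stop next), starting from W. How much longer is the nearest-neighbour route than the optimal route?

The nearest-neighbour route is 2 longer than optimal.

W: H=8, U=10, E=15, G=16 ⇒ H
H: G=11, U=17, E=22 ⇒ G
G: U=21, E=24 ⇒ U
U: E=5 ⇒ E
NN route W → H → G → U → E → W costs 60.
Optimal: W → U → E → G → H → W costs 58 (by enumerating all 12 distinct tours).
Excess = 60 − 58 = 2.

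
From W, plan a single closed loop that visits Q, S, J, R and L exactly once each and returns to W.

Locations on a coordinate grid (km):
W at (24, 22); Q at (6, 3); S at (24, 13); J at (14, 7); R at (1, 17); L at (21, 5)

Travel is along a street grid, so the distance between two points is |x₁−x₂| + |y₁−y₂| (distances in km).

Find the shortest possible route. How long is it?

88 km — the shortest possible round trip.

With 5 stops there are 5!/2 = 60 distinct round trips (a route and its reverse cost the same).
W → Q → S → J → R → L → W: 37+28+16+23+32+20 = 156
W → Q → S → J → L → R → W: 37+28+16+9+32+28 = 150
W → Q → S → R → J → L → W: 37+28+27+23+9+20 = 144
W → Q → S → R → L → J → W: 37+28+27+32+9+25 = 158
W → Q → S → L → J → R → W: 37+28+11+9+23+28 = 136
W → Q → S → L → R → J → W: 37+28+11+32+23+25 = 156
W → Q → J → S → R → L → W: 37+12+16+27+32+20 = 144
W → Q → J → S → L → R → W: 37+12+16+11+32+28 = 136
W → Q → J → R → S → L → W: 37+12+23+27+11+20 = 130
W → Q → J → R → L → S → W: 37+12+23+32+11+9 = 124
W → Q → J → L → S → R → W: 37+12+9+11+27+28 = 124
W → Q → J → L → R → S → W: 37+12+9+32+27+9 = 126
W → Q → R → S → J → L → W: 37+19+27+16+9+20 = 128
W → Q → R → S → L → J → W: 37+19+27+11+9+25 = 128
… (46 more)
W → S → L → J → Q → R → W: 9+11+9+12+19+28 = 88  ← best
The minimum is 88.
One optimal route: W → S → L → J → Q → R → W (or its reverse).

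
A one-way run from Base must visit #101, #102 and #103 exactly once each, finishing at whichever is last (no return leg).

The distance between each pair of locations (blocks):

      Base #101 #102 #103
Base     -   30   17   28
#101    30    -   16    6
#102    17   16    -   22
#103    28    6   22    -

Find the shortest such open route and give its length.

There are 3! = 6 possible orderings.
Base→#101→#102→#103: 30+16+22 = 68
Base→#101→#103→#102: 30+6+22 = 58
Base→#102→#101→#103: 17+16+6 = 39
Base→#102→#103→#101: 17+22+6 = 45
Base→#103→#101→#102: 28+6+16 = 50
Base→#103→#102→#101: 28+22+16 = 66
The minimum is 39.
One shortest path: Base → #102 → #101 → #103.

Minimum one-way distance = 39 blocks.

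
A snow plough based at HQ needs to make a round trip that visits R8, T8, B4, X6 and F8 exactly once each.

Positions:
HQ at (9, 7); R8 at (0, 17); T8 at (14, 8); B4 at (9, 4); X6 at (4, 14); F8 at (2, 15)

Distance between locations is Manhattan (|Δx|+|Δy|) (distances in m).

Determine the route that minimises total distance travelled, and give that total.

54 m — the shortest possible round trip.

HQ→R8→T8→B4→X6→F8→HQ: 19+23+9+15+3+15 = 84
HQ→R8→T8→B4→F8→X6→HQ: 19+23+9+18+3+12 = 84
HQ→R8→T8→X6→B4→F8→HQ: 19+23+16+15+18+15 = 106
HQ→R8→T8→X6→F8→B4→HQ: 19+23+16+3+18+3 = 82
HQ→R8→T8→F8→B4→X6→HQ: 19+23+19+18+15+12 = 106
HQ→R8→T8→F8→X6→B4→HQ: 19+23+19+3+15+3 = 82
HQ→R8→B4→T8→X6→F8→HQ: 19+22+9+16+3+15 = 84
HQ→R8→B4→T8→F8→X6→HQ: 19+22+9+19+3+12 = 84
HQ→R8→B4→X6→T8→F8→HQ: 19+22+15+16+19+15 = 106
HQ→R8→B4→X6→F8→T8→HQ: 19+22+15+3+19+6 = 84
HQ→R8→B4→F8→T8→X6→HQ: 19+22+18+19+16+12 = 106
HQ→R8→B4→F8→X6→T8→HQ: 19+22+18+3+16+6 = 84
HQ→R8→X6→T8→B4→F8→HQ: 19+7+16+9+18+15 = 84
HQ→R8→X6→T8→F8→B4→HQ: 19+7+16+19+18+3 = 82
… (46 more)
HQ→R8→F8→X6→T8→B4→HQ: 19+4+3+16+9+3 = 54  ← best
The minimum is 54.
One optimal route: HQ → R8 → F8 → X6 → T8 → B4 → HQ (or its reverse).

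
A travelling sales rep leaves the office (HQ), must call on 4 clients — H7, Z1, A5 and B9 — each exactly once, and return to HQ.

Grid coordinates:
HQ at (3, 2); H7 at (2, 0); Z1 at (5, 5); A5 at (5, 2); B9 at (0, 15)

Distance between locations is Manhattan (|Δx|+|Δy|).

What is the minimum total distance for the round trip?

There are 12 distinct closed tours to check (reversals are equivalent).
HQ → H7 → Z1 → A5 → B9 → HQ: 3+8+3+18+16 = 48
HQ → H7 → Z1 → B9 → A5 → HQ: 3+8+15+18+2 = 46
HQ → H7 → A5 → Z1 → B9 → HQ: 3+5+3+15+16 = 42
HQ → H7 → A5 → B9 → Z1 → HQ: 3+5+18+15+5 = 46
HQ → H7 → B9 → Z1 → A5 → HQ: 3+17+15+3+2 = 40
HQ → H7 → B9 → A5 → Z1 → HQ: 3+17+18+3+5 = 46
HQ → Z1 → H7 → A5 → B9 → HQ: 5+8+5+18+16 = 52
HQ → Z1 → H7 → B9 → A5 → HQ: 5+8+17+18+2 = 50
HQ → Z1 → A5 → H7 → B9 → HQ: 5+3+5+17+16 = 46
HQ → Z1 → B9 → H7 → A5 → HQ: 5+15+17+5+2 = 44
HQ → A5 → H7 → Z1 → B9 → HQ: 2+5+8+15+16 = 46
HQ → A5 → Z1 → H7 → B9 → HQ: 2+3+8+17+16 = 46
The minimum is 40.
One optimal route: HQ → H7 → B9 → Z1 → A5 → HQ (or its reverse).

Shortest round trip = 40.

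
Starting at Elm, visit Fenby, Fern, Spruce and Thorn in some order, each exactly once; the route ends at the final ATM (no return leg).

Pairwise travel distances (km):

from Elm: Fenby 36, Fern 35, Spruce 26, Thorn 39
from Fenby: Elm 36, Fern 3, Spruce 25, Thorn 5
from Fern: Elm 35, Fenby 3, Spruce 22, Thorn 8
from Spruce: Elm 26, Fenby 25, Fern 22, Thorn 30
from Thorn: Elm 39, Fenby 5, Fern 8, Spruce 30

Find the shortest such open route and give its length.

There are 4! = 24 possible orderings.
Elm→Fenby→Fern→Spruce→Thorn: 36+3+22+30 = 91
Elm→Fenby→Fern→Thorn→Spruce: 36+3+8+30 = 77
Elm→Fenby→Spruce→Fern→Thorn: 36+25+22+8 = 91
Elm→Fenby→Spruce→Thorn→Fern: 36+25+30+8 = 99
Elm→Fenby→Thorn→Fern→Spruce: 36+5+8+22 = 71
Elm→Fenby→Thorn→Spruce→Fern: 36+5+30+22 = 93
Elm→Fern→Fenby→Spruce→Thorn: 35+3+25+30 = 93
Elm→Fern→Fenby→Thorn→Spruce: 35+3+5+30 = 73
Elm→Fern→Spruce→Fenby→Thorn: 35+22+25+5 = 87
Elm→Fern→Spruce→Thorn→Fenby: 35+22+30+5 = 92
Elm→Fern→Thorn→Fenby→Spruce: 35+8+5+25 = 73
Elm→Fern→Thorn→Spruce→Fenby: 35+8+30+25 = 98
Elm→Spruce→Fenby→Fern→Thorn: 26+25+3+8 = 62
Elm→Spruce→Fenby→Thorn→Fern: 26+25+5+8 = 64
… (10 more)
Elm→Spruce→Fern→Fenby→Thorn: 26+22+3+5 = 56  ← best
The minimum is 56.
One shortest path: Elm → Spruce → Fern → Fenby → Thorn.

Minimum one-way distance = 56 km.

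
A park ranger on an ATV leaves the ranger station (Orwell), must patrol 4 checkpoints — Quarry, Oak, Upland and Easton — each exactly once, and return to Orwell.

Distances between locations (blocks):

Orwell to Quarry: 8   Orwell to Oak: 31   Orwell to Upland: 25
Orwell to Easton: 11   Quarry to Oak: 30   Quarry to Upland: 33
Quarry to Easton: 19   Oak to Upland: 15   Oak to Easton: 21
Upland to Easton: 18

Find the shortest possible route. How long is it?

There are 12 distinct closed tours to check (reversals are equivalent).
Orwell → Quarry → Oak → Upland → Easton → Orwell: 8+30+15+18+11 = 82
Orwell → Quarry → Oak → Easton → Upland → Orwell: 8+30+21+18+25 = 102
Orwell → Quarry → Upland → Oak → Easton → Orwell: 8+33+15+21+11 = 88
Orwell → Quarry → Upland → Easton → Oak → Orwell: 8+33+18+21+31 = 111
Orwell → Quarry → Easton → Oak → Upland → Orwell: 8+19+21+15+25 = 88
Orwell → Quarry → Easton → Upland → Oak → Orwell: 8+19+18+15+31 = 91
Orwell → Oak → Quarry → Upland → Easton → Orwell: 31+30+33+18+11 = 123
Orwell → Oak → Quarry → Easton → Upland → Orwell: 31+30+19+18+25 = 123
Orwell → Oak → Upland → Quarry → Easton → Orwell: 31+15+33+19+11 = 109
Orwell → Oak → Easton → Quarry → Upland → Orwell: 31+21+19+33+25 = 129
Orwell → Upland → Quarry → Oak → Easton → Orwell: 25+33+30+21+11 = 120
Orwell → Upland → Oak → Quarry → Easton → Orwell: 25+15+30+19+11 = 100
The minimum is 82.
One optimal route: Orwell → Quarry → Oak → Upland → Easton → Orwell (or its reverse).

Shortest round trip = 82 blocks.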